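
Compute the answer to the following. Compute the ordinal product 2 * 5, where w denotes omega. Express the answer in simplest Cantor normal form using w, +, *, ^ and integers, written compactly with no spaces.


Compute 2 * 5.
Ordinal * is associative and left-distributive over +, but NOT commutative; for finite n>1, n*w = w but w*n stays w*n.
Both finite; ordinal * agrees with natural *: 2 * 5 = 10.
Result = 10

10


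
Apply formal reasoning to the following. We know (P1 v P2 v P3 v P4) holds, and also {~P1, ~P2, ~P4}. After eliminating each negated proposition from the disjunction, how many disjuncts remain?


Original disjuncts (4): P1, P2, P3, P4
Negated (eliminate): ~P1, ~P2, ~P4
Remaining disjuncts: P3
Count = 4 - 3 = 1

1


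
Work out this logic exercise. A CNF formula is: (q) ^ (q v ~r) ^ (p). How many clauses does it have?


A CNF formula is a conjunction of clauses.
Clauses are separated by ^.
Counting the conjuncts: 3 clauses.

3


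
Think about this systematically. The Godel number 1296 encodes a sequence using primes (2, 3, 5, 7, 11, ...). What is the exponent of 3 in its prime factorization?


Factorize 1296 by dividing by 3 repeatedly.
Division steps: 3 divides 1296 exactly 4 time(s).
Exponent of 3 = 4

4


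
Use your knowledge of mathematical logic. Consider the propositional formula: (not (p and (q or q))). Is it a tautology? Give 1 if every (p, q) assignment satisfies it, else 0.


Check all 4 assignments:
p=0, q=0: 1
p=0, q=1: 1
p=1, q=0: 1
p=1, q=1: 0
Satisfying count = 3/4.
Tautology iff count = 4: no.

0


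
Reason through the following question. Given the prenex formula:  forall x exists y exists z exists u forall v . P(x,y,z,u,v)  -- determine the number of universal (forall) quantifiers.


Quantifier prefix: forall x exists y exists z exists u forall v
Mark each quantifier type:
  U E E E U
Universal count = 2, Existential count = 3
Asked for universal (forall) quantifiers: 2

2


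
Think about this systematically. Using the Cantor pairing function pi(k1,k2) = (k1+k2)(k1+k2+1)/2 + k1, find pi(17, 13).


k1 + k2 = 30
(k1+k2)(k1+k2+1)/2 = 30 * 31 / 2 = 465
pi = 465 + 17 = 482

482


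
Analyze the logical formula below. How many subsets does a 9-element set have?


The power set of a set with n elements has 2^n elements.
|P(S)| = 2^9 = 512

512


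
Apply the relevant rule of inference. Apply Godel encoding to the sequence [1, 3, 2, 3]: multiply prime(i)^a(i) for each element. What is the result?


Encode each element as an exponent of the corresponding prime:
  2^1 = 2
  3^3 = 27
  5^2 = 25
  7^3 = 343
Product = 2 * 27 * 25 * 343 = 463050

463050


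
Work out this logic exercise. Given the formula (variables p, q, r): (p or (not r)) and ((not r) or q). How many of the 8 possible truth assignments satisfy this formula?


Evaluate all 8 assignments for p, q, r:
p=0, q=0, r=0: 1
p=0, q=0, r=1: 0
p=0, q=1, r=0: 1
p=0, q=1, r=1: 0
p=1, q=0, r=0: 1
p=1, q=0, r=1: 0
p=1, q=1, r=0: 1
p=1, q=1, r=1: 1
Satisfying count = 5

5


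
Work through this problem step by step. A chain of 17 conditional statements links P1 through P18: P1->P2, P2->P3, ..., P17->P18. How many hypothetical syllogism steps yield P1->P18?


With 17 implications in a chain connecting 18 propositions:
P1->P2, P2->P3, ..., P17->P18
Steps needed = (number of implications) - 1 = 17 - 1 = 16

16


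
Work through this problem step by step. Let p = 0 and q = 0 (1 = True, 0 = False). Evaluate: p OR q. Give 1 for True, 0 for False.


p = 0, q = 0
Operation: p OR q
Evaluate: 0 OR 0 = 0

0


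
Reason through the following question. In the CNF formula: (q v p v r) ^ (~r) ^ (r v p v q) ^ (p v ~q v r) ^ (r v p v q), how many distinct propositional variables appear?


Identify each variable that appears in the formula.
Variables found: p, q, r
Count = 3

3


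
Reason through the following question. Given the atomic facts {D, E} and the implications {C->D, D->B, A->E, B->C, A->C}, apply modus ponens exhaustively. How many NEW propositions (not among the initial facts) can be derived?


Initial facts: {D, E}
Apply modus ponens to closure:
  D and D->B  =>  B
  B and B->C  =>  C
Final known: {B, C, D, E}
New propositions: {B, C}
Count = 2

2


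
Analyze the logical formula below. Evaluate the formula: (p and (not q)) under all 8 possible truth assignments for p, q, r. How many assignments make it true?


Check all 8 assignments:
p=0, q=0, r=0: 0
p=0, q=0, r=1: 0
p=0, q=1, r=0: 0
p=0, q=1, r=1: 0
p=1, q=0, r=0: 1
p=1, q=0, r=1: 1
p=1, q=1, r=0: 0
p=1, q=1, r=1: 0
Count of True = 2

2


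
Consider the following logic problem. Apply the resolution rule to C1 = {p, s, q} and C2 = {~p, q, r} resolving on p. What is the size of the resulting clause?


Remove p from C1 and ~p from C2.
C1 remainder: {s, q}
C2 remainder: {q, r}
Union (resolvent): {q, r, s}
Resolvent has 3 literal(s).

3


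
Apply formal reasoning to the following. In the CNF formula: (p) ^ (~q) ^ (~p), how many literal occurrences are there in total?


Counting literals in each clause:
Clause 1: 1 literal(s)
Clause 2: 1 literal(s)
Clause 3: 1 literal(s)
Total = 3

3


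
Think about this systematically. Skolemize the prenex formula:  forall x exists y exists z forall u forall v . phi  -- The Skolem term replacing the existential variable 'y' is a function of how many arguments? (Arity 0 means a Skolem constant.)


Quantifier prefix: forall x exists y exists z forall u forall v
'y' is existentially quantified at position 2.
Universal variables preceding it: x
Skolem function arity = 1

1


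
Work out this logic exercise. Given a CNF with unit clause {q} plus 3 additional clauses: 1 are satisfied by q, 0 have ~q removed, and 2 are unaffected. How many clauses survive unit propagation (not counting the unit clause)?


Satisfied (removed): 1
Shortened (remain): 0
Unchanged (remain): 2
Remaining = 0 + 2 = 2

2


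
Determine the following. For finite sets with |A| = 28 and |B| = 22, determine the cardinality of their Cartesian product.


The Cartesian product A x B contains all ordered pairs (a, b).
|A x B| = |A| * |B| = 28 * 22 = 616

616


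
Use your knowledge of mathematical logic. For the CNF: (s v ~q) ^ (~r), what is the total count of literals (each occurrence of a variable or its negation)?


Counting literals in each clause:
Clause 1: 2 literal(s)
Clause 2: 1 literal(s)
Total = 3

3


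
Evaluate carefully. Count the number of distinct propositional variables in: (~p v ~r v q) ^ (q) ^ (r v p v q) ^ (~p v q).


Identify each variable that appears in the formula.
Variables found: p, q, r
Count = 3

3


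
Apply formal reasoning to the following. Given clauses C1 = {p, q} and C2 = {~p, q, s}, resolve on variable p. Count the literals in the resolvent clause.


Remove p from C1 and ~p from C2.
C1 remainder: {q}
C2 remainder: {q, s}
Union (resolvent): {q, s}
Resolvent has 2 literal(s).

2


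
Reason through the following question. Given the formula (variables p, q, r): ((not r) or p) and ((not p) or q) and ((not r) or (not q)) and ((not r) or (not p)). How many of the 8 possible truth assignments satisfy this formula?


Evaluate all 8 assignments for p, q, r:
p=0, q=0, r=0: 1
p=0, q=0, r=1: 0
p=0, q=1, r=0: 1
p=0, q=1, r=1: 0
p=1, q=0, r=0: 0
p=1, q=0, r=1: 0
p=1, q=1, r=0: 1
p=1, q=1, r=1: 0
Satisfying count = 3

3


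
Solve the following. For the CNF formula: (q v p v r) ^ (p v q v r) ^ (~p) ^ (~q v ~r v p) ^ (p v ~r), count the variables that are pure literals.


Check each variable for pure literal status:
p: mixed (not pure)
q: mixed (not pure)
r: mixed (not pure)
Pure literal count = 0

0


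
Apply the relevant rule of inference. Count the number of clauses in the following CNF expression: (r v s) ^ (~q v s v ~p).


A CNF formula is a conjunction of clauses.
Clauses are separated by ^.
Counting the conjuncts: 2 clauses.

2


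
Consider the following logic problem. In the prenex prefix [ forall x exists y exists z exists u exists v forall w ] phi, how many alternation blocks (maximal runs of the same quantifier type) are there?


Quantifier-type sequence: A E E E E A  (A=forall, E=exists)
Group into maximal same-type runs:
  Ax1 | Ex4 | Ax1
Number of blocks = 3

3


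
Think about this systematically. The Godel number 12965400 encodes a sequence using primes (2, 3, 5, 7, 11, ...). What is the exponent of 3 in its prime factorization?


Factorize 12965400 by dividing by 3 repeatedly.
Division steps: 3 divides 12965400 exactly 3 time(s).
Exponent of 3 = 3

3


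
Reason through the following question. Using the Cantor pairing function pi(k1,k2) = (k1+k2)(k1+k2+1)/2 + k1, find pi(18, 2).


k1 + k2 = 20
(k1+k2)(k1+k2+1)/2 = 20 * 21 / 2 = 210
pi = 210 + 18 = 228

228


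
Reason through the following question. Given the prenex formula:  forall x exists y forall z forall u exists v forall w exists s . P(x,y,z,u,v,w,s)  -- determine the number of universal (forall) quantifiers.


Quantifier prefix: forall x exists y forall z forall u exists v forall w exists s
Mark each quantifier type:
  U E U U E U E
Universal count = 4, Existential count = 3
Asked for universal (forall) quantifiers: 4

4


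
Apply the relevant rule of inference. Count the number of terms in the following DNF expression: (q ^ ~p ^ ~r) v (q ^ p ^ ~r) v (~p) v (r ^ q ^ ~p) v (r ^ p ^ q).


A DNF formula is a disjunction of terms (conjunctions).
Terms are separated by v.
Counting the disjuncts: 5 terms.

5


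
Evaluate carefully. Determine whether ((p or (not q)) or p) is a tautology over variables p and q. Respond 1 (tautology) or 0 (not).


Check all 4 assignments:
p=0, q=0: 1
p=0, q=1: 0
p=1, q=0: 1
p=1, q=1: 1
Satisfying count = 3/4.
Tautology iff count = 4: no.

0


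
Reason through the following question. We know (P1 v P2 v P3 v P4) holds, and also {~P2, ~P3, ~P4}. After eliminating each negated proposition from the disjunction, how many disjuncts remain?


Original disjuncts (4): P1, P2, P3, P4
Negated (eliminate): ~P2, ~P3, ~P4
Remaining disjuncts: P1
Count = 4 - 3 = 1

1


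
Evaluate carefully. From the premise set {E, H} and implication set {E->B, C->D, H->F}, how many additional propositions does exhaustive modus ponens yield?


Initial facts: {E, H}
Apply modus ponens to closure:
  E and E->B  =>  B
  H and H->F  =>  F
Final known: {B, E, F, H}
New propositions: {B, F}
Count = 2

2


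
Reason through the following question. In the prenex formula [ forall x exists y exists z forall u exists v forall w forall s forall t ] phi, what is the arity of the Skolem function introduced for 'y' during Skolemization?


Quantifier prefix: forall x exists y exists z forall u exists v forall w forall s forall t
'y' is existentially quantified at position 2.
Universal variables preceding it: x
Skolem function arity = 1

1


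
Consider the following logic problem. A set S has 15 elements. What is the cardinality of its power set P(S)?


The power set of a set with n elements has 2^n elements.
|P(S)| = 2^15 = 32768

32768


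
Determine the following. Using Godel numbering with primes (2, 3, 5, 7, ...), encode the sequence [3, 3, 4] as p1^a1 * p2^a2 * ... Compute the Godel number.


Encode each element as an exponent of the corresponding prime:
  2^3 = 8
  3^3 = 27
  5^4 = 625
Product = 8 * 27 * 625 = 135000

135000


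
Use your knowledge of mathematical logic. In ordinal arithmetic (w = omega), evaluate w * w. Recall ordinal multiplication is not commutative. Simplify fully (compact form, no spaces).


Compute w * w.
Ordinal * is associative and left-distributive over +, but NOT commutative; for finite n>1, n*w = w but w*n stays w*n.
w * w = w^2 by definition.
Result = w^2

w^2


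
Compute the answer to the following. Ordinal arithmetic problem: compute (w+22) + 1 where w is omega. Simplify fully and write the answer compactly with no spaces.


Compute (w+22) + 1.
Ordinal + is associative but NOT commutative; for finite n>0, n + w = w but w + n stays w+n.
By associativity: (w+22) + 1 = w + (22+1) = w+23.
Result = w+23

w+23


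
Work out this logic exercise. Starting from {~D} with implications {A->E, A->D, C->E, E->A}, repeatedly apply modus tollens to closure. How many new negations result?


Initial negated facts: {~D}
Apply modus tollens to closure:
  ~D and A->D  =>  ~A
  ~A and E->A  =>  ~E
  ~E and C->E  =>  ~C
Final negated: {~A, ~C, ~D, ~E}
New negations: {~A, ~C, ~E}
Count = 3

3


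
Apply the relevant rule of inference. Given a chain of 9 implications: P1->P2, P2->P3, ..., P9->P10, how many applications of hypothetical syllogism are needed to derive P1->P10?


With 9 implications in a chain connecting 10 propositions:
P1->P2, P2->P3, ..., P9->P10
Steps needed = (number of implications) - 1 = 9 - 1 = 8

8


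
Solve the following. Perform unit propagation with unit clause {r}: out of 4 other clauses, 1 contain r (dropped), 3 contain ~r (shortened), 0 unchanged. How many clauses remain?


Satisfied (removed): 1
Shortened (remain): 3
Unchanged (remain): 0
Remaining = 3 + 0 = 3

3


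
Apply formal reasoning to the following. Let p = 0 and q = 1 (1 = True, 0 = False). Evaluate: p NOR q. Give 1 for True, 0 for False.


p = 0, q = 1
Operation: p NOR q
Evaluate: 0 NOR 1 = 0

0


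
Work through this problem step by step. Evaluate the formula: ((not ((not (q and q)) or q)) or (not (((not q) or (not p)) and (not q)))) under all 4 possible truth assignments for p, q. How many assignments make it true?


Check all 4 assignments:
p=0, q=0: 0
p=0, q=1: 1
p=1, q=0: 0
p=1, q=1: 1
Count of True = 2

2


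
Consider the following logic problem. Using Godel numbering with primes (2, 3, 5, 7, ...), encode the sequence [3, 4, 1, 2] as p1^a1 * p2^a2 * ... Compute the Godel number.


Encode each element as an exponent of the corresponding prime:
  2^3 = 8
  3^4 = 81
  5^1 = 5
  7^2 = 49
Product = 8 * 81 * 5 * 49 = 158760

158760


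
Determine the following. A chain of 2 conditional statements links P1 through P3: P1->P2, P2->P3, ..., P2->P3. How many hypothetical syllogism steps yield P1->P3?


With 2 implications in a chain connecting 3 propositions:
P1->P2, P2->P3, ..., P2->P3
Steps needed = (number of implications) - 1 = 2 - 1 = 1

1


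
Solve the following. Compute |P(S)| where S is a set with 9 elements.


The power set of a set with n elements has 2^n elements.
|P(S)| = 2^9 = 512

512


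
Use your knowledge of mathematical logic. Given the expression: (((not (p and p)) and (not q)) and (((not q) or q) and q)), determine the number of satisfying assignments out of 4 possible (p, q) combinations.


Check all 4 assignments:
p=0, q=0: 0
p=0, q=1: 0
p=1, q=0: 0
p=1, q=1: 0
Count of True = 0

0


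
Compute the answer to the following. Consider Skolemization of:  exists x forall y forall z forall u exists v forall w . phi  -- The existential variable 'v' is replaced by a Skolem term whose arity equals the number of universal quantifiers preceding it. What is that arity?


Quantifier prefix: exists x forall y forall z forall u exists v forall w
'v' is existentially quantified at position 5.
Universal variables preceding it: y, z, u
Skolem function arity = 3

3


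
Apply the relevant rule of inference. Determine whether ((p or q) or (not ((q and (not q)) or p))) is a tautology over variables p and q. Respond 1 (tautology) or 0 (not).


Check all 4 assignments:
p=0, q=0: 1
p=0, q=1: 1
p=1, q=0: 1
p=1, q=1: 1
Satisfying count = 4/4.
Tautology iff count = 4: yes.

1


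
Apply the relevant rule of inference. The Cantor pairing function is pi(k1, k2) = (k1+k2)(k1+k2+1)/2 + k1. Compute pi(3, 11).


k1 + k2 = 14
(k1+k2)(k1+k2+1)/2 = 14 * 15 / 2 = 105
pi = 105 + 3 = 108

108


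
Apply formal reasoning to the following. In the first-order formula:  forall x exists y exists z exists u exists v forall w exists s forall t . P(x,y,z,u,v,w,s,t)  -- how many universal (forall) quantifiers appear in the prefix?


Quantifier prefix: forall x exists y exists z exists u exists v forall w exists s forall t
Mark each quantifier type:
  U E E E E U E U
Universal count = 3, Existential count = 5
Asked for universal (forall) quantifiers: 3

3


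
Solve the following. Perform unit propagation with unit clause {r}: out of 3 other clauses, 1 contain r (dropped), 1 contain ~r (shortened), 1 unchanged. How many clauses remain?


Satisfied (removed): 1
Shortened (remain): 1
Unchanged (remain): 1
Remaining = 1 + 1 = 2

2


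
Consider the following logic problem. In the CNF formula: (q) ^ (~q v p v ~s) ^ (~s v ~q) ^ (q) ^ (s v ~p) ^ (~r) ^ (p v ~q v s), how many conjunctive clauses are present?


A CNF formula is a conjunction of clauses.
Clauses are separated by ^.
Counting the conjuncts: 7 clauses.

7


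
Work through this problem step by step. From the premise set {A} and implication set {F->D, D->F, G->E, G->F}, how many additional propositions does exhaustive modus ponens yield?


Initial facts: {A}
Apply modus ponens to closure:
  (no implication fires)
Final known: {A}
New propositions: {(none)}
Count = 0

0


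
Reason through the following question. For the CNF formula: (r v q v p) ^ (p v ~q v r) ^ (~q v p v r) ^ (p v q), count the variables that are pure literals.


Check each variable for pure literal status:
p: pure positive
q: mixed (not pure)
r: pure positive
Pure literal count = 2

2


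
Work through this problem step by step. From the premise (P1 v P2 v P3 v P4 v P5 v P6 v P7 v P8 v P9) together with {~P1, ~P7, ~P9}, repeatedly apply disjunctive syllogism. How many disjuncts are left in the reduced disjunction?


Original disjuncts (9): P1, P2, P3, P4, P5, P6, P7, P8, P9
Negated (eliminate): ~P1, ~P7, ~P9
Remaining disjuncts: P2, P3, P4, P5, P6, P8
Count = 9 - 3 = 6

6


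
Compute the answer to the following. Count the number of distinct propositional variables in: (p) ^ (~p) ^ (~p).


Identify each variable that appears in the formula.
Variables found: p
Count = 1

1


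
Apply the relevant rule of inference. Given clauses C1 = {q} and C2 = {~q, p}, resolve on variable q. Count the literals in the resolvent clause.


Remove q from C1 and ~q from C2.
C1 remainder: {}
C2 remainder: {p}
Union (resolvent): {p}
Resolvent has 1 literal(s).

1


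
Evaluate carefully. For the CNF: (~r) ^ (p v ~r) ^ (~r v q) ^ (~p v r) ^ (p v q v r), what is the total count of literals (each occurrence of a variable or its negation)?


Counting literals in each clause:
Clause 1: 1 literal(s)
Clause 2: 2 literal(s)
Clause 3: 2 literal(s)
Clause 4: 2 literal(s)
Clause 5: 3 literal(s)
Total = 10

10


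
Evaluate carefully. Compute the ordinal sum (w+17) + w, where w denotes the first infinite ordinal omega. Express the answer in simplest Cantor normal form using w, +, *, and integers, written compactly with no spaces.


Compute (w+17) + w.
Ordinal + is associative but NOT commutative; for finite n>0, n + w = w but w + n stays w+n.
(w+17) + w = w + (17+w) = w + w = w*2 (the finite tail 17 is absorbed by the right w).
Result = w*2

w*2


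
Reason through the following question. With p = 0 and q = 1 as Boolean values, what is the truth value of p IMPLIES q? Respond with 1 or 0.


p = 0, q = 1
Operation: p IMPLIES q
Evaluate: 0 IMPLIES 1 = 1

1


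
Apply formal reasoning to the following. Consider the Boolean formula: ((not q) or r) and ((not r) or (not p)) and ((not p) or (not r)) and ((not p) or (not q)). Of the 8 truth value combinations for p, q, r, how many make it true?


Evaluate all 8 assignments for p, q, r:
p=0, q=0, r=0: 1
p=0, q=0, r=1: 1
p=0, q=1, r=0: 0
p=0, q=1, r=1: 1
p=1, q=0, r=0: 1
p=1, q=0, r=1: 0
p=1, q=1, r=0: 0
p=1, q=1, r=1: 0
Satisfying count = 4

4


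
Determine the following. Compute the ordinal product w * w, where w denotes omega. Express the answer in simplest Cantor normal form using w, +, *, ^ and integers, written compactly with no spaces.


Compute w * w.
Ordinal * is associative and left-distributive over +, but NOT commutative; for finite n>1, n*w = w but w*n stays w*n.
w * w = w^2 by definition.
Result = w^2

w^2


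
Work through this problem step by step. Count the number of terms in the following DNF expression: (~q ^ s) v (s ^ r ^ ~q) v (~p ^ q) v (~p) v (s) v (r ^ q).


A DNF formula is a disjunction of terms (conjunctions).
Terms are separated by v.
Counting the disjuncts: 6 terms.

6


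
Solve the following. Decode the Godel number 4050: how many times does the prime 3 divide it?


Factorize 4050 by dividing by 3 repeatedly.
Division steps: 3 divides 4050 exactly 4 time(s).
Exponent of 3 = 4

4


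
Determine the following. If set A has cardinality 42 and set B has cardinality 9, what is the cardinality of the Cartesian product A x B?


The Cartesian product A x B contains all ordered pairs (a, b).
|A x B| = |A| * |B| = 42 * 9 = 378

378


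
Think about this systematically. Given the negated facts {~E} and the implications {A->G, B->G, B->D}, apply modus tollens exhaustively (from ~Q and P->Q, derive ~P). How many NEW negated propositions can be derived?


Initial negated facts: {~E}
Apply modus tollens to closure:
  (no implication fires)
Final negated: {~E}
New negations: {(none)}
Count = 0

0


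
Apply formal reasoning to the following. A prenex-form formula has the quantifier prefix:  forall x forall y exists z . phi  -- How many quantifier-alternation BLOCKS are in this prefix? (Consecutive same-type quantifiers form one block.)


Quantifier-type sequence: A A E  (A=forall, E=exists)
Group into maximal same-type runs:
  Ax2 | Ex1
Number of blocks = 2

2


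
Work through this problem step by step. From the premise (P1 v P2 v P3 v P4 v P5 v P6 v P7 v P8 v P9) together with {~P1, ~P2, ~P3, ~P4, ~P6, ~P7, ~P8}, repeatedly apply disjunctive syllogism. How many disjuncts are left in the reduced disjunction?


Original disjuncts (9): P1, P2, P3, P4, P5, P6, P7, P8, P9
Negated (eliminate): ~P1, ~P2, ~P3, ~P4, ~P6, ~P7, ~P8
Remaining disjuncts: P5, P9
Count = 9 - 7 = 2

2


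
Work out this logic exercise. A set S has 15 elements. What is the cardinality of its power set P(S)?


The power set of a set with n elements has 2^n elements.
|P(S)| = 2^15 = 32768

32768


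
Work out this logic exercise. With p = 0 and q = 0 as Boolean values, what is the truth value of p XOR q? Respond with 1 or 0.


p = 0, q = 0
Operation: p XOR q
Evaluate: 0 XOR 0 = 0

0


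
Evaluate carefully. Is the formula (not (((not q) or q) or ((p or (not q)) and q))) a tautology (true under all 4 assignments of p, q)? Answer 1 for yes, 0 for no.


Check all 4 assignments:
p=0, q=0: 0
p=0, q=1: 0
p=1, q=0: 0
p=1, q=1: 0
Satisfying count = 0/4.
Tautology iff count = 4: no.

0


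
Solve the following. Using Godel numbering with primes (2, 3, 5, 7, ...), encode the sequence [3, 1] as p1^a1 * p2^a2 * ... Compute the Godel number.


Encode each element as an exponent of the corresponding prime:
  2^3 = 8
  3^1 = 3
Product = 8 * 3 = 24

24


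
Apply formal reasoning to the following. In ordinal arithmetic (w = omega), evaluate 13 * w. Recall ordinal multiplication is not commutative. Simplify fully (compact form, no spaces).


Compute 13 * w.
Ordinal * is associative and left-distributive over +, but NOT commutative; for finite n>1, n*w = w but w*n stays w*n.
For finite n>0, n * w = sup{n*k : k<w} = w. So 13 * w = w.
Result = w

w


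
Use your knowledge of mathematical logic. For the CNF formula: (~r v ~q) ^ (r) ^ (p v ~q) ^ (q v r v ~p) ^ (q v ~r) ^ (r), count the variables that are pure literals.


Check each variable for pure literal status:
p: mixed (not pure)
q: mixed (not pure)
r: mixed (not pure)
Pure literal count = 0

0


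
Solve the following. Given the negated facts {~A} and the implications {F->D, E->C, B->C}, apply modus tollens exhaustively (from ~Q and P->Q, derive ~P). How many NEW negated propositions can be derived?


Initial negated facts: {~A}
Apply modus tollens to closure:
  (no implication fires)
Final negated: {~A}
New negations: {(none)}
Count = 0

0


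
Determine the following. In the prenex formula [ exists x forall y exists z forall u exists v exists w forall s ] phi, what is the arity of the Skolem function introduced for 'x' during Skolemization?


Quantifier prefix: exists x forall y exists z forall u exists v exists w forall s
'x' is existentially quantified at position 1.
No universal quantifiers precede it.
Skolem function arity = 0 (a Skolem constant)

0


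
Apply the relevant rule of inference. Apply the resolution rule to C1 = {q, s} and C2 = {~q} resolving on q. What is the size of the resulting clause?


Remove q from C1 and ~q from C2.
C1 remainder: {s}
C2 remainder: {}
Union (resolvent): {s}
Resolvent has 1 literal(s).

1


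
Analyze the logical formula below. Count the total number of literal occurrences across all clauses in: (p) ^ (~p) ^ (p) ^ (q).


Counting literals in each clause:
Clause 1: 1 literal(s)
Clause 2: 1 literal(s)
Clause 3: 1 literal(s)
Clause 4: 1 literal(s)
Total = 4

4


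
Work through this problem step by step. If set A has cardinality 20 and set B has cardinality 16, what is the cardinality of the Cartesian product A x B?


The Cartesian product A x B contains all ordered pairs (a, b).
|A x B| = |A| * |B| = 20 * 16 = 320

320


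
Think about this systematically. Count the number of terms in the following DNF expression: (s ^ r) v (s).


A DNF formula is a disjunction of terms (conjunctions).
Terms are separated by v.
Counting the disjuncts: 2 terms.

2


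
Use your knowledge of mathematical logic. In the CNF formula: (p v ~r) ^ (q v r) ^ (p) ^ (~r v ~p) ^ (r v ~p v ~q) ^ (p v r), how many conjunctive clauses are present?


A CNF formula is a conjunction of clauses.
Clauses are separated by ^.
Counting the conjuncts: 6 clauses.

6


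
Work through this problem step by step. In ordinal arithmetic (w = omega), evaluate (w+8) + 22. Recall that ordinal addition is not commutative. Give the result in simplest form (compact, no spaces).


Compute (w+8) + 22.
Ordinal + is associative but NOT commutative; for finite n>0, n + w = w but w + n stays w+n.
By associativity: (w+8) + 22 = w + (8+22) = w+30.
Result = w+30

w+30


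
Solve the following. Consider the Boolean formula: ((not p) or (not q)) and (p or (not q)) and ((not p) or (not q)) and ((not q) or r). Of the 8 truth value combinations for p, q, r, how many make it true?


Evaluate all 8 assignments for p, q, r:
p=0, q=0, r=0: 1
p=0, q=0, r=1: 1
p=0, q=1, r=0: 0
p=0, q=1, r=1: 0
p=1, q=0, r=0: 1
p=1, q=0, r=1: 1
p=1, q=1, r=0: 0
p=1, q=1, r=1: 0
Satisfying count = 4

4


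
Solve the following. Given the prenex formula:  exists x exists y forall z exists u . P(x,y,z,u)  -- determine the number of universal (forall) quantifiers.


Quantifier prefix: exists x exists y forall z exists u
Mark each quantifier type:
  E E U E
Universal count = 1, Existential count = 3
Asked for universal (forall) quantifiers: 1

1


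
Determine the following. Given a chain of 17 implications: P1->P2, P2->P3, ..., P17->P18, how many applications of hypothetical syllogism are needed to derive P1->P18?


With 17 implications in a chain connecting 18 propositions:
P1->P2, P2->P3, ..., P17->P18
Steps needed = (number of implications) - 1 = 17 - 1 = 16

16


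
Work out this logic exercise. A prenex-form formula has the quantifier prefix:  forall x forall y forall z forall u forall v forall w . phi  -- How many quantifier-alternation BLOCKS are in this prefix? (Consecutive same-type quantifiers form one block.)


Quantifier-type sequence: A A A A A A  (A=forall, E=exists)
Group into maximal same-type runs:
  Ax6
Number of blocks = 1

1


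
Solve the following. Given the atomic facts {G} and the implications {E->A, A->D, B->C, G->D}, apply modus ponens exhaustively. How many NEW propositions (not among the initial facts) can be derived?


Initial facts: {G}
Apply modus ponens to closure:
  G and G->D  =>  D
Final known: {D, G}
New propositions: {D}
Count = 1

1


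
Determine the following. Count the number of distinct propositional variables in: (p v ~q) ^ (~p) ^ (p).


Identify each variable that appears in the formula.
Variables found: p, q
Count = 2

2


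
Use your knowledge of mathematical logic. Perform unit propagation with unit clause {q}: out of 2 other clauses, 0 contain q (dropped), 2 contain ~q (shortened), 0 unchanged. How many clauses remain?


Satisfied (removed): 0
Shortened (remain): 2
Unchanged (remain): 0
Remaining = 2 + 0 = 2

2


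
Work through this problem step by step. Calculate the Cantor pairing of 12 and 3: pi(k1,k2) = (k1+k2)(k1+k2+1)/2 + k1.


k1 + k2 = 15
(k1+k2)(k1+k2+1)/2 = 15 * 16 / 2 = 120
pi = 120 + 12 = 132

132


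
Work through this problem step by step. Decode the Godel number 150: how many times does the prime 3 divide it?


Factorize 150 by dividing by 3 repeatedly.
Division steps: 3 divides 150 exactly 1 time(s).
Exponent of 3 = 1

1


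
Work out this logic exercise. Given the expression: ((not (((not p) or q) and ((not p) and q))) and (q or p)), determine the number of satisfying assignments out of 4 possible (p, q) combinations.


Check all 4 assignments:
p=0, q=0: 0
p=0, q=1: 0
p=1, q=0: 1
p=1, q=1: 1
Count of True = 2

2


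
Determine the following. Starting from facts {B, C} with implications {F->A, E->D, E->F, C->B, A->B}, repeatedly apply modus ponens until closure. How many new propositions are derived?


Initial facts: {B, C}
Apply modus ponens to closure:
  (no implication fires)
Final known: {B, C}
New propositions: {(none)}
Count = 0

0


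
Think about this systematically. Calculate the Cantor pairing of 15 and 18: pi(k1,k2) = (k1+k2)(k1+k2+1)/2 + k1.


k1 + k2 = 33
(k1+k2)(k1+k2+1)/2 = 33 * 34 / 2 = 561
pi = 561 + 15 = 576

576


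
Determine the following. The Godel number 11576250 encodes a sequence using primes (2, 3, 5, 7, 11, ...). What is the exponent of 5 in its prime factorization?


Factorize 11576250 by dividing by 5 repeatedly.
Division steps: 5 divides 11576250 exactly 4 time(s).
Exponent of 5 = 4

4


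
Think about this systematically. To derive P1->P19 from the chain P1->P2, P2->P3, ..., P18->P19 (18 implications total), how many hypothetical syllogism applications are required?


With 18 implications in a chain connecting 19 propositions:
P1->P2, P2->P3, ..., P18->P19
Steps needed = (number of implications) - 1 = 18 - 1 = 17

17


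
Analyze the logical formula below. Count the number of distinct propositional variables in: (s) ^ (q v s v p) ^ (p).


Identify each variable that appears in the formula.
Variables found: p, q, s
Count = 3

3


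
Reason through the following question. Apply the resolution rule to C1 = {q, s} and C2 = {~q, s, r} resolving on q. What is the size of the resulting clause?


Remove q from C1 and ~q from C2.
C1 remainder: {s}
C2 remainder: {s, r}
Union (resolvent): {r, s}
Resolvent has 2 literal(s).

2


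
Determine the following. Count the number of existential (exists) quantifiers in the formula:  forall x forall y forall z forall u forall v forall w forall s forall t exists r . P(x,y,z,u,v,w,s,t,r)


Quantifier prefix: forall x forall y forall z forall u forall v forall w forall s forall t exists r
Mark each quantifier type:
  U U U U U U U U E
Universal count = 8, Existential count = 1
Asked for existential (exists) quantifiers: 1

1


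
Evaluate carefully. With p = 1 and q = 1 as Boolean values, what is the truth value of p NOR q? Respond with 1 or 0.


p = 1, q = 1
Operation: p NOR q
Evaluate: 1 NOR 1 = 0

0


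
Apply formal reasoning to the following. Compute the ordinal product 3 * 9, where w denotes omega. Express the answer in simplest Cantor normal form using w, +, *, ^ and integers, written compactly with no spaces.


Compute 3 * 9.
Ordinal * is associative and left-distributive over +, but NOT commutative; for finite n>1, n*w = w but w*n stays w*n.
Both finite; ordinal * agrees with natural *: 3 * 9 = 27.
Result = 27

27


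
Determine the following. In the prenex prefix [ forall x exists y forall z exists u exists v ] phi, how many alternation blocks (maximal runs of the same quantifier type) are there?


Quantifier-type sequence: A E A E E  (A=forall, E=exists)
Group into maximal same-type runs:
  Ax1 | Ex1 | Ax1 | Ex2
Number of blocks = 4

4


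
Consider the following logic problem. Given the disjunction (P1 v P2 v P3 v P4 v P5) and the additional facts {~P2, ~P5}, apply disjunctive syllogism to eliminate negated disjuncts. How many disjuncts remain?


Original disjuncts (5): P1, P2, P3, P4, P5
Negated (eliminate): ~P2, ~P5
Remaining disjuncts: P1, P3, P4
Count = 5 - 2 = 3

3


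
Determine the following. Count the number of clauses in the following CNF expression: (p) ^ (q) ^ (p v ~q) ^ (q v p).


A CNF formula is a conjunction of clauses.
Clauses are separated by ^.
Counting the conjuncts: 4 clauses.

4


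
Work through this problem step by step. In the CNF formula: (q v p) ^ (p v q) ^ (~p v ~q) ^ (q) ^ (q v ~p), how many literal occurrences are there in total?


Counting literals in each clause:
Clause 1: 2 literal(s)
Clause 2: 2 literal(s)
Clause 3: 2 literal(s)
Clause 4: 1 literal(s)
Clause 5: 2 literal(s)
Total = 9

9


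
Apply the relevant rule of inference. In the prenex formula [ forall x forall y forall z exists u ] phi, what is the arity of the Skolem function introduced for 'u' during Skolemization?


Quantifier prefix: forall x forall y forall z exists u
'u' is existentially quantified at position 4.
Universal variables preceding it: x, y, z
Skolem function arity = 3

3


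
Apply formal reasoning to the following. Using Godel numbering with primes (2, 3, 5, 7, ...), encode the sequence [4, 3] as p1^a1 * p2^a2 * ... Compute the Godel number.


Encode each element as an exponent of the corresponding prime:
  2^4 = 16
  3^3 = 27
Product = 16 * 27 = 432

432


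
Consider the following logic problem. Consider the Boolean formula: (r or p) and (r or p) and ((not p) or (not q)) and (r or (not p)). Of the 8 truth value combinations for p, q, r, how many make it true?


Evaluate all 8 assignments for p, q, r:
p=0, q=0, r=0: 0
p=0, q=0, r=1: 1
p=0, q=1, r=0: 0
p=0, q=1, r=1: 1
p=1, q=0, r=0: 0
p=1, q=0, r=1: 1
p=1, q=1, r=0: 0
p=1, q=1, r=1: 0
Satisfying count = 3

3


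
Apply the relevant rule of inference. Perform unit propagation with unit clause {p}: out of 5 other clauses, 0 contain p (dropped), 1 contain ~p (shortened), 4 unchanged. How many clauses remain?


Satisfied (removed): 0
Shortened (remain): 1
Unchanged (remain): 4
Remaining = 1 + 4 = 5

5


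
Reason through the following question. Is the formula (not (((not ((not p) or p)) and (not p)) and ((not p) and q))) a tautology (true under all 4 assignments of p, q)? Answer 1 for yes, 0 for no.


Check all 4 assignments:
p=0, q=0: 1
p=0, q=1: 1
p=1, q=0: 1
p=1, q=1: 1
Satisfying count = 4/4.
Tautology iff count = 4: yes.

1


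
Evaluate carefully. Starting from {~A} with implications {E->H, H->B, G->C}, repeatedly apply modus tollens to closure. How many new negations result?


Initial negated facts: {~A}
Apply modus tollens to closure:
  (no implication fires)
Final negated: {~A}
New negations: {(none)}
Count = 0

0


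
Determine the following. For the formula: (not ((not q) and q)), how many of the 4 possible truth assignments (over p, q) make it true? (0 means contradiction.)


Check all 4 assignments:
p=0, q=0: 1
p=0, q=1: 1
p=1, q=0: 1
p=1, q=1: 1
Count of True = 4

4


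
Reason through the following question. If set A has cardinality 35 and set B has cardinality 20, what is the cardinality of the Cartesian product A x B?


The Cartesian product A x B contains all ordered pairs (a, b).
|A x B| = |A| * |B| = 35 * 20 = 700

700


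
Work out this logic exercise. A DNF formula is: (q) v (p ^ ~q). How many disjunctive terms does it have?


A DNF formula is a disjunction of terms (conjunctions).
Terms are separated by v.
Counting the disjuncts: 2 terms.

2


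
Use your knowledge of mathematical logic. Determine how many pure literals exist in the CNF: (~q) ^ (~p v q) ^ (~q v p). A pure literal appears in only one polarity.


Check each variable for pure literal status:
p: mixed (not pure)
q: mixed (not pure)
r: absent (not pure)
Pure literal count = 0

0


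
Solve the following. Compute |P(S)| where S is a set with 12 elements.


The power set of a set with n elements has 2^n elements.
|P(S)| = 2^12 = 4096

4096


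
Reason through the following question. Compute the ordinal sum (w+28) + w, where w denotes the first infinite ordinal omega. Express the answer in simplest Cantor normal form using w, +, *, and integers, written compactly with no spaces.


Compute (w+28) + w.
Ordinal + is associative but NOT commutative; for finite n>0, n + w = w but w + n stays w+n.
(w+28) + w = w + (28+w) = w + w = w*2 (the finite tail 28 is absorbed by the right w).
Result = w*2

w*2


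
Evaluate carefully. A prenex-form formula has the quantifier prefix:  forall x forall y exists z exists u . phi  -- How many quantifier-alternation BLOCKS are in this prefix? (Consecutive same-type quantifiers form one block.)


Quantifier-type sequence: A A E E  (A=forall, E=exists)
Group into maximal same-type runs:
  Ax2 | Ex2
Number of blocks = 2

2


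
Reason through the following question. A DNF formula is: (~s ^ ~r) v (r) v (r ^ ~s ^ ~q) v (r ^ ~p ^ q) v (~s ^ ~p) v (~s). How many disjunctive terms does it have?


A DNF formula is a disjunction of terms (conjunctions).
Terms are separated by v.
Counting the disjuncts: 6 terms.

6


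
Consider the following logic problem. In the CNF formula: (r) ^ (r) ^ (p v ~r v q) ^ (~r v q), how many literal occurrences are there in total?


Counting literals in each clause:
Clause 1: 1 literal(s)
Clause 2: 1 literal(s)
Clause 3: 3 literal(s)
Clause 4: 2 literal(s)
Total = 7

7


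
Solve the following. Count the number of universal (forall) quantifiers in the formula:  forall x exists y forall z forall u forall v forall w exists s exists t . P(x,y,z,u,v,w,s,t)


Quantifier prefix: forall x exists y forall z forall u forall v forall w exists s exists t
Mark each quantifier type:
  U E U U U U E E
Universal count = 5, Existential count = 3
Asked for universal (forall) quantifiers: 5

5


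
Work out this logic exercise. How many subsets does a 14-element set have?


The power set of a set with n elements has 2^n elements.
|P(S)| = 2^14 = 16384

16384


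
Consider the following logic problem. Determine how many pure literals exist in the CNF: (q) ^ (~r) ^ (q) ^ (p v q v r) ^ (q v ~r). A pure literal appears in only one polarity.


Check each variable for pure literal status:
p: pure positive
q: pure positive
r: mixed (not pure)
Pure literal count = 2

2


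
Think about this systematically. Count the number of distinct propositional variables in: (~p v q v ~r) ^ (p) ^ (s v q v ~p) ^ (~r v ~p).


Identify each variable that appears in the formula.
Variables found: p, q, r, s
Count = 4

4


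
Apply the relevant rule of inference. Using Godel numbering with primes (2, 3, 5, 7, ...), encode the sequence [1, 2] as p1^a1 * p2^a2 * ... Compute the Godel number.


Encode each element as an exponent of the corresponding prime:
  2^1 = 2
  3^2 = 9
Product = 2 * 9 = 18

18


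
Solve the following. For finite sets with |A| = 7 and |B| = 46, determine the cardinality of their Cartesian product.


The Cartesian product A x B contains all ordered pairs (a, b).
|A x B| = |A| * |B| = 7 * 46 = 322

322


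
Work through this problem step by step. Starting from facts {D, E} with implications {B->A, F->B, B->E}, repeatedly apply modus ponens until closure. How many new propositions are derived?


Initial facts: {D, E}
Apply modus ponens to closure:
  (no implication fires)
Final known: {D, E}
New propositions: {(none)}
Count = 0

0
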